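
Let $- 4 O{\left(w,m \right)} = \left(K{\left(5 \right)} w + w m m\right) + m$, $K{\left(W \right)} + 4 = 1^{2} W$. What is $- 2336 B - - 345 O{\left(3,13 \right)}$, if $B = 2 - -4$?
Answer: $- \frac{236499}{4} \approx -59125.0$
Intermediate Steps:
$B = 6$ ($B = 2 + 4 = 6$)
$K{\left(W \right)} = -4 + W$ ($K{\left(W \right)} = -4 + 1^{2} W = -4 + 1 W = -4 + W$)
$O{\left(w,m \right)} = - \frac{m}{4} - \frac{w}{4} - \frac{w m^{2}}{4}$ ($O{\left(w,m \right)} = - \frac{\left(\left(-4 + 5\right) w + w m m\right) + m}{4} = - \frac{\left(1 w + m w m\right) + m}{4} = - \frac{\left(w + w m^{2}\right) + m}{4} = - \frac{m + w + w m^{2}}{4} = - \frac{m}{4} - \frac{w}{4} - \frac{w m^{2}}{4}$)
$- 2336 B - - 345 O{\left(3,13 \right)} = \left(-2336\right) 6 - - 345 \left(\left(- \frac{1}{4}\right) 13 - \frac{3}{4} - \frac{3 \cdot 13^{2}}{4}\right) = -14016 - - 345 \left(- \frac{13}{4} - \frac{3}{4} - \frac{3}{4} \cdot 169\right) = -14016 - - 345 \left(- \frac{13}{4} - \frac{3}{4} - \frac{507}{4}\right) = -14016 - \left(-345\right) \left(- \frac{523}{4}\right) = -14016 - \frac{180435}{4} = - \frac{236499}{4}$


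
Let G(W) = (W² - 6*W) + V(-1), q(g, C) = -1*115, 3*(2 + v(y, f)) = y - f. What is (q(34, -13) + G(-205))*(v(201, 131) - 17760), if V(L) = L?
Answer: -2295685024/3 ≈ -7.6523e+8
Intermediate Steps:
v(y, f) = -2 - f/3 + y/3 (v(y, f) = -2 + (y - f)/3 = -2 + (-f/3 + y/3) = -2 - f/3 + y/3)
q(g, C) = -115
G(W) = -1 + W² - 6*W (G(W) = (W² - 6*W) - 1 = -1 + W² - 6*W)
(q(34, -13) + G(-205))*(v(201, 131) - 17760) = (-115 + (-1 + (-205)² - 6*(-205)))*((-2 - ⅓*131 + (⅓)*201) - 17760) = (-115 + (-1 + 42025 + 1230))*((-2 - 131/3 + 67) - 17760) = (-115 + 43254)*(64/3 - 17760) = 43139*(-53216/3) = -2295685024/3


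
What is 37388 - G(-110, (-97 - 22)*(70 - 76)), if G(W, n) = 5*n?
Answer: 33818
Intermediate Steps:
37388 - G(-110, (-97 - 22)*(70 - 76)) = 37388 - 5*(-97 - 22)*(70 - 76) = 37388 - 5*(-119*(-6)) = 37388 - 5*714 = 37388 - 1*3570 = 37388 - 3570 = 33818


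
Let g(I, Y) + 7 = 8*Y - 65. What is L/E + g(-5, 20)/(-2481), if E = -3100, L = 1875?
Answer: -196987/307644 ≈ -0.64031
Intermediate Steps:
g(I, Y) = -72 + 8*Y (g(I, Y) = -7 + (8*Y - 65) = -7 + (-65 + 8*Y) = -72 + 8*Y)
L/E + g(-5, 20)/(-2481) = 1875/(-3100) + (-72 + 8*20)/(-2481) = 1875*(-1/3100) + (-72 + 160)*(-1/2481) = -75/124 + 88*(-1/2481) = -75/124 - 88/2481 = -196987/307644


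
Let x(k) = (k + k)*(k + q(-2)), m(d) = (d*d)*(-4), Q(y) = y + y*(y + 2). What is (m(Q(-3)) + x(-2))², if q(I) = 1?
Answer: 16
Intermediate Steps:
Q(y) = y + y*(2 + y)
m(d) = -4*d² (m(d) = d²*(-4) = -4*d²)
x(k) = 2*k*(1 + k) (x(k) = (k + k)*(k + 1) = (2*k)*(1 + k) = 2*k*(1 + k))
(m(Q(-3)) + x(-2))² = (-4*9*(3 - 3)² + 2*(-2)*(1 - 2))² = (-4*(-3*0)² + 2*(-2)*(-1))² = (-4*0² + 4)² = (-4*0 + 4)² = (0 + 4)² = 4² = 16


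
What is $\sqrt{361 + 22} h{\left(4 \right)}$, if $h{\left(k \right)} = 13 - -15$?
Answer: $28 \sqrt{383} \approx 547.97$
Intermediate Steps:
$h{\left(k \right)} = 28$ ($h{\left(k \right)} = 13 + 15 = 28$)
$\sqrt{361 + 22} h{\left(4 \right)} = \sqrt{361 + 22} \cdot 28 = \sqrt{383} \cdot 28 = 28 \sqrt{383}$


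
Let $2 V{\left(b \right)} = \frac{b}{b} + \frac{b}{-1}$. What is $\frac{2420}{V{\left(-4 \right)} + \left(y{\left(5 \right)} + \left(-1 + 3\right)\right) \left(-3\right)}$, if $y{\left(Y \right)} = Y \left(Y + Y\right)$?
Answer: $- \frac{4840}{307} \approx -15.765$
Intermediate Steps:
$y{\left(Y \right)} = 2 Y^{2}$ ($y{\left(Y \right)} = Y 2 Y = 2 Y^{2}$)
$V{\left(b \right)} = \frac{1}{2} - \frac{b}{2}$ ($V{\left(b \right)} = \frac{\frac{b}{b} + \frac{b}{-1}}{2} = \frac{1 + b \left(-1\right)}{2} = \frac{1 - b}{2} = \frac{1}{2} - \frac{b}{2}$)
$\frac{2420}{V{\left(-4 \right)} + \left(y{\left(5 \right)} + \left(-1 + 3\right)\right) \left(-3\right)} = \frac{2420}{\left(\frac{1}{2} - -2\right) + \left(2 \cdot 5^{2} + \left(-1 + 3\right)\right) \left(-3\right)} = \frac{2420}{\left(\frac{1}{2} + 2\right) + \left(2 \cdot 25 + 2\right) \left(-3\right)} = \frac{2420}{\frac{5}{2} + \left(50 + 2\right) \left(-3\right)} = \frac{2420}{\frac{5}{2} + 52 \left(-3\right)} = \frac{2420}{\frac{5}{2} - 156} = \frac{2420}{- \frac{307}{2}} = 2420 \left(- \frac{2}{307}\right) = - \frac{4840}{307}$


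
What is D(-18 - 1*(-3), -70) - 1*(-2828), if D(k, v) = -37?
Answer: 2791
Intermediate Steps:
D(-18 - 1*(-3), -70) - 1*(-2828) = -37 - 1*(-2828) = -37 + 2828 = 2791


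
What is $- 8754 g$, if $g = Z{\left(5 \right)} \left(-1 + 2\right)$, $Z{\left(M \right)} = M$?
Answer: $-43770$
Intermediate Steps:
$g = 5$ ($g = 5 \left(-1 + 2\right) = 5 \cdot 1 = 5$)
$- 8754 g = \left(-8754\right) 5 = -43770$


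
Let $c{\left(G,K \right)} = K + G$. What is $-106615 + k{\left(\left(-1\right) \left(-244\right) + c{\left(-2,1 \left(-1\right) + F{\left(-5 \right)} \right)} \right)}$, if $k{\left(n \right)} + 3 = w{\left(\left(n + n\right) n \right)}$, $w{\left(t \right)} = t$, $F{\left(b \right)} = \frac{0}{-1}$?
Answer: $9544$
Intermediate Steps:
$F{\left(b \right)} = 0$ ($F{\left(b \right)} = 0 \left(-1\right) = 0$)
$c{\left(G,K \right)} = G + K$
$k{\left(n \right)} = -3 + 2 n^{2}$ ($k{\left(n \right)} = -3 + \left(n + n\right) n = -3 + 2 n n = -3 + 2 n^{2}$)
$-106615 + k{\left(\left(-1\right) \left(-244\right) + c{\left(-2,1 \left(-1\right) + F{\left(-5 \right)} \right)} \right)} = -106615 - \left(3 - 2 \left(\left(-1\right) \left(-244\right) + \left(-2 + \left(1 \left(-1\right) + 0\right)\right)\right)^{2}\right) = -106615 - \left(3 - 2 \left(244 + \left(-2 + \left(-1 + 0\right)\right)\right)^{2}\right) = -106615 - \left(3 - 2 \left(244 - 3\right)^{2}\right) = -106615 - \left(3 - 2 \cdot 241^{2}\right) = -106615 + \left(-3 + 2 \cdot 58081\right) = -106615 + \left(-3 + 116162\right) = -106615 + 116159 = 9544$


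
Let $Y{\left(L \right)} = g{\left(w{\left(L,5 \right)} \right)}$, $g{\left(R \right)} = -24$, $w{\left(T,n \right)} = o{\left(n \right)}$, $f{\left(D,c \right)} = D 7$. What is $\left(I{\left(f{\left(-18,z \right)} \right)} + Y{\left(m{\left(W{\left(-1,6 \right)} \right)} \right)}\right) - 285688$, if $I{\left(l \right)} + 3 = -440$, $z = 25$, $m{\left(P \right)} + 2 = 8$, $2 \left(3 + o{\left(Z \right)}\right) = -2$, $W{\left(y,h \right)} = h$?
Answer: $-286155$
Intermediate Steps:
$o{\left(Z \right)} = -4$ ($o{\left(Z \right)} = -3 + \frac{1}{2} \left(-2\right) = -3 - 1 = -4$)
$m{\left(P \right)} = 6$ ($m{\left(P \right)} = -2 + 8 = 6$)
$f{\left(D,c \right)} = 7 D$
$w{\left(T,n \right)} = -4$
$Y{\left(L \right)} = -24$
$I{\left(l \right)} = -443$ ($I{\left(l \right)} = -3 - 440 = -443$)
$\left(I{\left(f{\left(-18,z \right)} \right)} + Y{\left(m{\left(W{\left(-1,6 \right)} \right)} \right)}\right) - 285688 = \left(-443 - 24\right) - 285688 = -467 - 285688 = -286155$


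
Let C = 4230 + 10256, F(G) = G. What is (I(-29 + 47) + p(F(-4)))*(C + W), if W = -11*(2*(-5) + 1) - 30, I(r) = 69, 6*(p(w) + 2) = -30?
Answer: 902410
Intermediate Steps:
p(w) = -7 (p(w) = -2 + (1/6)*(-30) = -2 - 5 = -7)
C = 14486
W = 69 (W = -11*(-10 + 1) - 30 = -11*(-9) - 30 = 99 - 30 = 69)
(I(-29 + 47) + p(F(-4)))*(C + W) = (69 - 7)*(14486 + 69) = 62*14555 = 902410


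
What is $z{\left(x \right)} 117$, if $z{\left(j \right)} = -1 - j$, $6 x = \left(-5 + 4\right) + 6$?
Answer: $- \frac{429}{2} \approx -214.5$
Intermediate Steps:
$x = \frac{5}{6}$ ($x = \frac{\left(-5 + 4\right) + 6}{6} = \frac{-1 + 6}{6} = \frac{1}{6} \cdot 5 = \frac{5}{6} \approx 0.83333$)
$z{\left(x \right)} 117 = \left(-1 - \frac{5}{6}\right) 117 = \left(- \frac{11}{6}\right) 117 = - \frac{429}{2}$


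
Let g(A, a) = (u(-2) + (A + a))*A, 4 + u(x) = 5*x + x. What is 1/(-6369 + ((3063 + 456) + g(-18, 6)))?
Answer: -1/2346 ≈ -0.00042626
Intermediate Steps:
u(x) = -4 + 6*x (u(x) = -4 + (5*x + x) = -4 + 6*x)
g(A, a) = A*(-16 + A + a) (g(A, a) = ((-4 + 6*(-2)) + (A + a))*A = ((-4 - 12) + (A + a))*A = (-16 + (A + a))*A = (-16 + A + a)*A = A*(-16 + A + a))
1/(-6369 + ((3063 + 456) + g(-18, 6))) = 1/(-6369 + ((3063 + 456) - 18*(-16 - 18 + 6))) = 1/(-6369 + (3519 - 18*(-28))) = 1/(-6369 + (3519 + 504)) = 1/(-6369 + 4023) = 1/(-2346) = -1/2346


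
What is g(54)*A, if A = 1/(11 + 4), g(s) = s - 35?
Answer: 19/15 ≈ 1.2667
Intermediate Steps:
g(s) = -35 + s
A = 1/15 ≈ 0.066667
g(54)*A = (-35 + 54)*(1/15) = 19*(1/15) = 19/15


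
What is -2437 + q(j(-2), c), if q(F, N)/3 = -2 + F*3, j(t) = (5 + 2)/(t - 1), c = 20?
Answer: -2464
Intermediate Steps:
j(t) = 7/(-1 + t)
q(F, N) = -6 + 9*F (q(F, N) = 3*(-2 + F*3) = 3*(-2 + 3*F) = -6 + 9*F)
-2437 + q(j(-2), c) = -2437 + (-6 + 9*(7/(-1 - 2))) = -2437 + (-6 + 9*(7/(-3))) = -2437 + (-6 + 9*(7*(-1/3))) = -2437 + (-6 + 9*(-7/3)) = -2437 + (-6 - 21) = -2437 - 27 = -2464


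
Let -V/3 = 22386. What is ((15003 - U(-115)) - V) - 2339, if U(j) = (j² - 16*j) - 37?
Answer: 64794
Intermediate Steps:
V = -67158 (V = -3*22386 = -67158)
U(j) = -37 + j² - 16*j
((15003 - U(-115)) - V) - 2339 = ((15003 - (-37 + (-115)² - 16*(-115))) - 1*(-67158)) - 2339 = ((15003 - (-37 + 13225 + 1840)) + 67158) - 2339 = ((15003 - 1*15028) + 67158) - 2339 = ((15003 - 15028) + 67158) - 2339 = (-25 + 67158) - 2339 = 67133 - 2339 = 64794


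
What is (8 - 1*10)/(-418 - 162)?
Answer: 1/290 ≈ 0.0034483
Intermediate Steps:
(8 - 1*10)/(-418 - 162) = (8 - 10)/(-580) = -1/580*(-2) = 1/290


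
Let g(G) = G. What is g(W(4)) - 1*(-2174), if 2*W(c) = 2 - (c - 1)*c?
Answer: 2169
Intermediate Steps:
W(c) = 1 - c*(-1 + c)/2 (W(c) = (2 - (c - 1)*c)/2 = (2 - (-1 + c)*c)/2 = (2 - c*(-1 + c))/2 = 1 - c*(-1 + c)/2)
g(W(4)) - 1*(-2174) = (1 + (½)*4 - ½*4²) - 1*(-2174) = (1 + 2 - ½*16) + 2174 = (1 + 2 - 8) + 2174 = -5 + 2174 = 2169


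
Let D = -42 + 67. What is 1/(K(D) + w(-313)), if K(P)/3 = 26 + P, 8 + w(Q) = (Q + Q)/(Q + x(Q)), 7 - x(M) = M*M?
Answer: 98275/14250501 ≈ 0.0068962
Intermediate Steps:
x(M) = 7 - M² (x(M) = 7 - M*M = 7 - M²)
w(Q) = -8 + 2*Q/(7 + Q - Q²) (w(Q) = -8 + (Q + Q)/(Q + (7 - Q²)) = -8 + (2*Q)/(7 + Q - Q²) = -8 + 2*Q/(7 + Q - Q²))
D = 25
K(P) = 78 + 3*P (K(P) = 3*(26 + P) = 78 + 3*P)
1/(K(D) + w(-313)) = 1/((78 + 3*25) + 2*(-28 - 3*(-313) + 4*(-313)²)/(7 - 313 - 1*(-313)²)) = 1/((78 + 75) + 2*(-28 + 939 + 4*97969)/(7 - 313 - 1*97969)) = 1/(153 + 2*(-28 + 939 + 391876)/(7 - 313 - 97969)) = 1/(153 + 2*392787/(-98275)) = 1/(153 + 2*(-1/98275)*392787) = 1/(153 - 785574/98275) = 1/(14250501/98275) = 98275/14250501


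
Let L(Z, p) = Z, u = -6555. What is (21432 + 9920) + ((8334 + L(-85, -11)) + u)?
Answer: 33046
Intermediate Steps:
(21432 + 9920) + ((8334 + L(-85, -11)) + u) = (21432 + 9920) + ((8334 - 85) - 6555) = 31352 + (8249 - 6555) = 31352 + 1694 = 33046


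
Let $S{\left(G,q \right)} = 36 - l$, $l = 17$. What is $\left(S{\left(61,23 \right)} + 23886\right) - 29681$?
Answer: $-5776$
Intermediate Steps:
$S{\left(G,q \right)} = 19$ ($S{\left(G,q \right)} = 36 - 17 = 19$)
$\left(S{\left(61,23 \right)} + 23886\right) - 29681 = \left(19 + 23886\right) - 29681 = 23905 - 29681 = -5776$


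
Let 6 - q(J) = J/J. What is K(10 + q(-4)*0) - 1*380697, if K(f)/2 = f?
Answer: -380677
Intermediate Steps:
q(J) = 5 (q(J) = 6 - J/J = 6 - 1*1 = 6 - 1 = 5)
K(f) = 2*f
K(10 + q(-4)*0) - 1*380697 = 2*(10 + 5*0) - 1*380697 = 2*(10 + 0) - 380697 = 2*10 - 380697 = 20 - 380697 = -380677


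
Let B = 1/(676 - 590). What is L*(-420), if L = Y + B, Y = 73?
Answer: -1318590/43 ≈ -30665.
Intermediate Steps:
B = 1/86 ≈ 0.011628
L = 6279/86 (L = 73 + 1/86 = 6279/86 ≈ 73.012)
L*(-420) = (6279/86)*(-420) = -1318590/43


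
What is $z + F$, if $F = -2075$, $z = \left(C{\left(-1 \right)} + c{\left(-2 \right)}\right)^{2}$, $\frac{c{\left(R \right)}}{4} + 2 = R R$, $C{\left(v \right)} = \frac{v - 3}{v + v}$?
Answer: $-1975$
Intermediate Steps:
$C{\left(v \right)} = \frac{-3 + v}{2 v}$
$c{\left(R \right)} = -8 + 4 R^{2}$ ($c{\left(R \right)} = -8 + 4 R R = -8 + 4 R^{2}$)
$z = 100$ ($z = \left(\frac{-3 - 1}{2 \left(-1\right)} - \left(8 - 4 \left(-2\right)^{2}\right)\right)^{2} = \left(\frac{1}{2} \left(-1\right) \left(-4\right) + \left(-8 + 4 \cdot 4\right)\right)^{2} = \left(2 + \left(-8 + 16\right)\right)^{2} = \left(2 + 8\right)^{2} = 10^{2} = 100$)
$z + F = 100 - 2075 = -1975$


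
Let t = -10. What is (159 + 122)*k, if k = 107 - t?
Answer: 32877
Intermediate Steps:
k = 117 (k = 107 - 1*(-10) = 107 + 10 = 117)
(159 + 122)*k = (159 + 122)*117 = 281*117 = 32877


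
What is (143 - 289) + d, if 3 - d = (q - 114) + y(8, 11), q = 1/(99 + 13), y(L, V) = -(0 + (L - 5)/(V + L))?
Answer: -61395/2128 ≈ -28.851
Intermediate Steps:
y(L, V) = -(-5 + L)/(L + V) (y(L, V) = -(0 + (-5 + L)/(L + V)) = -(-5 + L)/(L + V))
q = 1/112 ≈ 0.0089286
d = 249293/2128 (d = 3 - ((1/112 - 114) + (5 - 1*8)/(8 + 11)) = 3 - (-12767/112 + (5 - 8)/19) = 3 - (-12767/112 + (1/19)*(-3)) = 3 - (-12767/112 - 3/19) = 3 - 1*(-242909/2128) = 3 + 242909/2128 = 249293/2128 ≈ 117.15)
(143 - 289) + d = (143 - 289) + 249293/2128 = -146 + 249293/2128 = -61395/2128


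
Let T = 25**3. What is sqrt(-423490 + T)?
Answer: I*sqrt(407865) ≈ 638.64*I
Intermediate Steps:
T = 15625
sqrt(-423490 + T) = sqrt(-423490 + 15625) = sqrt(-407865) = I*sqrt(407865)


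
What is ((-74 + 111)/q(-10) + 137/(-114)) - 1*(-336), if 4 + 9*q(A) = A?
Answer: 124094/399 ≈ 311.01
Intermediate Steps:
q(A) = -4/9 + A/9
((-74 + 111)/q(-10) + 137/(-114)) - 1*(-336) = ((-74 + 111)/(-4/9 + (⅑)*(-10)) + 137/(-114)) - 1*(-336) = (37/(-4/9 - 10/9) + 137*(-1/114)) + 336 = (37/(-14/9) - 137/114) + 336 = (37*(-9/14) - 137/114) + 336 = (-333/14 - 137/114) + 336 = -9970/399 + 336 = 124094/399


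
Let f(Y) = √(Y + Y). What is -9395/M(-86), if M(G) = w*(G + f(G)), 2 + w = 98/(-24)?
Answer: -28185/1606 - 28185*I*√43/69058 ≈ -17.55 - 2.6763*I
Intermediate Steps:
f(Y) = √2*√Y (f(Y) = √(2*Y) = √2*√Y)
w = -73/12 (w = -2 + 98/(-24) = -2 + 98*(-1/24) = -2 - 49/12 = -73/12 ≈ -6.0833)
M(G) = -73*G/12 - 73*√2*√G/12 (M(G) = -73*(G + √2*√G)/12 = -73*G/12 - 73*√2*√G/12)
-9395/M(-86) = -9395/(-73/12*(-86) - 73*√2*√(-86)/12) = -9395/(3139/6 - 73*√2*I*√86/12) = -9395/(3139/6 - 73*I*√43/6)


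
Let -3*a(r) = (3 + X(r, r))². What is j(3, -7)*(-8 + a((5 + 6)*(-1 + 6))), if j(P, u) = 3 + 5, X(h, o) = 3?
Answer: -160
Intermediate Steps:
j(P, u) = 8
a(r) = -12 (a(r) = -(3 + 3)²/3 = -⅓*6² = -⅓*36 = -12)
j(3, -7)*(-8 + a((5 + 6)*(-1 + 6))) = 8*(-8 - 12) = 8*(-20) = -160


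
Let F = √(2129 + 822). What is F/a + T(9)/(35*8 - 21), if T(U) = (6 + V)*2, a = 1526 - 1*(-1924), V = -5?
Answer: 2/259 + √2951/3450 ≈ 0.023468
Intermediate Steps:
a = 3450 (a = 1526 + 1924 = 3450)
T(U) = 2 (T(U) = (6 - 5)*2 = 1*2 = 2)
F = √2951 ≈ 54.323
F/a + T(9)/(35*8 - 21) = √2951/3450 + 2/(35*8 - 21) = √2951*(1/3450) + 2/(280 - 21) = √2951/3450 + 2/259 = 2/259 + √2951/3450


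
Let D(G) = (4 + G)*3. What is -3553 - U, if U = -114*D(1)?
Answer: -1843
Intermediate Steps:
D(G) = 12 + 3*G
U = -1710 (U = -114*(12 + 3*1) = -114*(12 + 3) = -114*15 = -1710)
-3553 - U = -3553 - 1*(-1710) = -3553 + 1710 = -1843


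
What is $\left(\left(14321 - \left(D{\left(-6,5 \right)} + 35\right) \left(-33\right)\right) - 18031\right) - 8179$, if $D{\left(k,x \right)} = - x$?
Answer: $-10899$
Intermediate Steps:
$\left(\left(14321 - \left(D{\left(-6,5 \right)} + 35\right) \left(-33\right)\right) - 18031\right) - 8179 = \left(\left(14321 - \left(\left(-1\right) 5 + 35\right) \left(-33\right)\right) - 18031\right) - 8179 = \left(\left(14321 - \left(-5 + 35\right) \left(-33\right)\right) - 18031\right) - 8179 = \left(\left(14321 - 30 \left(-33\right)\right) - 18031\right) - 8179 = \left(\left(14321 - -990\right) - 18031\right) - 8179 = \left(\left(14321 + 990\right) - 18031\right) - 8179 = \left(15311 - 18031\right) - 8179 = -2720 - 8179 = -10899$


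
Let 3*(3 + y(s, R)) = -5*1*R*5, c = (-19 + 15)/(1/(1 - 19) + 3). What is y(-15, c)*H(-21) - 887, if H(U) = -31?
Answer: -60682/53 ≈ -1144.9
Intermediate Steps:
c = -72/53 (c = -4/(1/(-18) + 3) = -4/(-1/18 + 3) = -4/53/18 = -4*18/53 = -72/53 ≈ -1.3585)
y(s, R) = -3 - 25*R/3 (y(s, R) = -3 + (-5*1*R*5)/3 = -3 + (-5*R*5)/3 = -3 + (-25*R)/3 = -3 - 25*R/3)
y(-15, c)*H(-21) - 887 = (-3 - 25/3*(-72/53))*(-31) - 887 = (-3 + 600/53)*(-31) - 887 = (441/53)*(-31) - 887 = -13671/53 - 887 = -60682/53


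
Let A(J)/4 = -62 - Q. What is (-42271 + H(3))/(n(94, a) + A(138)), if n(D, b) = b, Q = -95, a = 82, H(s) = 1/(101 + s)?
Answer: -4396183/22256 ≈ -197.53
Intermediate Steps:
A(J) = 132 (A(J) = 4*(-62 - 1*(-95)) = 4*(-62 + 95) = 4*33 = 132)
(-42271 + H(3))/(n(94, a) + A(138)) = (-42271 + 1/(101 + 3))/(82 + 132) = (-42271 + 1/104)/214 = (-42271 + 1/104)*(1/214) = -4396183/104*1/214 = -4396183/22256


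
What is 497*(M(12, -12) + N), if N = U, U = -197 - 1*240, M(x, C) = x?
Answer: -211225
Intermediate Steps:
U = -437 (U = -197 - 240 = -437)
N = -437
497*(M(12, -12) + N) = 497*(12 - 437) = 497*(-425) = -211225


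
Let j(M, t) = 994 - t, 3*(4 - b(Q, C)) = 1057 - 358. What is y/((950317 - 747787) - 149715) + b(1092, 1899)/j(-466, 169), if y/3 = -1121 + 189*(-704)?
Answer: -22945514/2904825 ≈ -7.8991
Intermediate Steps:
b(Q, C) = -229 (b(Q, C) = 4 - (1057 - 358)/3 = 4 - ⅓*699 = 4 - 233 = -229)
y = -402531 (y = 3*(-1121 + 189*(-704)) = 3*(-1121 - 133056) = 3*(-134177) = -402531)
y/((950317 - 747787) - 149715) + b(1092, 1899)/j(-466, 169) = -402531/((950317 - 747787) - 149715) - 229/(994 - 1*169) = -402531/(202530 - 149715) - 229/(994 - 169) = -402531/52815 - 229/825 = -402531*1/52815 - 229*1/825 = -134177/17605 - 229/825 = -22945514/2904825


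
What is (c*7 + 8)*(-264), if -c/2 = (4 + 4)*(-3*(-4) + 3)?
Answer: 441408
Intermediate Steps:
c = -240 (c = -2*(4 + 4)*(-3*(-4) + 3) = -16*(12 + 3) = -16*15 = -2*120 = -240)
(c*7 + 8)*(-264) = (-240*7 + 8)*(-264) = (-1680 + 8)*(-264) = -1672*(-264) = 441408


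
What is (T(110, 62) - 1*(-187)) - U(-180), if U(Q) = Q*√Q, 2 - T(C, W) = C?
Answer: 79 + 1080*I*√5 ≈ 79.0 + 2415.0*I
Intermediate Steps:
T(C, W) = 2 - C
U(Q) = Q^(3/2)
(T(110, 62) - 1*(-187)) - U(-180) = ((2 - 1*110) - 1*(-187)) - (-180)^(3/2) = ((2 - 110) + 187) - (-1080)*I*√5 = (-108 + 187) + 1080*I*√5 = 79 + 1080*I*√5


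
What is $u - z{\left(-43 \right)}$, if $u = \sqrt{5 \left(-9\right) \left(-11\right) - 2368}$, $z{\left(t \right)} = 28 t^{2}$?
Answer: $-51772 + i \sqrt{1873} \approx -51772.0 + 43.278 i$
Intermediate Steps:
$u = i \sqrt{1873}$ ($u = \sqrt{\left(-45\right) \left(-11\right) - 2368} = \sqrt{495 - 2368} = \sqrt{-1873} = i \sqrt{1873} \approx 43.278 i$)
$u - z{\left(-43 \right)} = i \sqrt{1873} - 28 \left(-43\right)^{2} = i \sqrt{1873} - 28 \cdot 1849 = i \sqrt{1873} - 51772 = -51772 + i \sqrt{1873}$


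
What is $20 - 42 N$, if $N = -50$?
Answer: $2120$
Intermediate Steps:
$20 - 42 N = 20 - -2100 = 20 + 2100 = 2120$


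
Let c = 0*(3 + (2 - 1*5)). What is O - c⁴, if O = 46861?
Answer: 46861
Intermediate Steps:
c = 0 (c = 0*(3 + (2 - 5)) = 0*(3 - 3) = 0*0 = 0)
O - c⁴ = 46861 - 1*0⁴ = 46861 - 1*0 = 46861 + 0 = 46861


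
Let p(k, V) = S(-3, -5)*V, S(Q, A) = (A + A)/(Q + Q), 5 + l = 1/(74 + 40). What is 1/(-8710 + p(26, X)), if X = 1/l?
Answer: -569/4956180 ≈ -0.00011481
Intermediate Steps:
l = -569/114 (l = -5 + 1/(74 + 40) = -5 + 1/114 = -569/114 ≈ -4.9912)
X = -114/569 (X = 1/(-569/114) = -114/569 ≈ -0.20035)
S(Q, A) = A/Q (S(Q, A) = (2*A)/((2*Q)) = (2*A)*(1/(2*Q)) = A/Q)
p(k, V) = 5*V/3 (p(k, V) = (-5/(-3))*V = (-5*(-1/3))*V = 5*V/3)
1/(-8710 + p(26, X)) = 1/(-8710 + (5/3)*(-114/569)) = 1/(-8710 - 190/569) = 1/(-4956180/569) = -569/4956180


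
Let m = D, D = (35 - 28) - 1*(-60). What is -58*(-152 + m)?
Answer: 4930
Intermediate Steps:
D = 67 (D = 7 + 60 = 67)
m = 67
-58*(-152 + m) = -58*(-152 + 67) = -58*(-85) = 4930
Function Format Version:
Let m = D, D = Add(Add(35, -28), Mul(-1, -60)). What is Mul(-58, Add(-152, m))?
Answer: 4930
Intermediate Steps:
D = 67 (D = Add(7, 60) = 67)
m = 67
Mul(-58, Add(-152, m)) = Mul(-58, Add(-152, 67)) = Mul(-58, -85) = 4930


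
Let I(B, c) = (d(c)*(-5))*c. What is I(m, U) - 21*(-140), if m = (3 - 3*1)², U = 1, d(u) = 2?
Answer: 2930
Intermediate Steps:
m = 0 (m = (3 - 3)² = 0² = 0)
I(B, c) = -10*c (I(B, c) = (2*(-5))*c = -10*c)
I(m, U) - 21*(-140) = -10*1 - 21*(-140) = -10 + 2940 = 2930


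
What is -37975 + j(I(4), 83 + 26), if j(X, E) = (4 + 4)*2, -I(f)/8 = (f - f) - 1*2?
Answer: -37959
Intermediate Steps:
I(f) = 16 (I(f) = -8*((f - f) - 1*2) = -8*(0 - 2) = -8*(-2) = 16)
j(X, E) = 16 (j(X, E) = 8*2 = 16)
-37975 + j(I(4), 83 + 26) = -37975 + 16 = -37959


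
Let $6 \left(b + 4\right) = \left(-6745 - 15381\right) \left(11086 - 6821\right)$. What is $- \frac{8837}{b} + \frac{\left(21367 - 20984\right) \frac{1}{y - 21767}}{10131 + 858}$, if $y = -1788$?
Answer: $\frac{6844192162564}{12213308867832765} \approx 0.00056039$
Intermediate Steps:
$b = - \frac{47183707}{3}$ ($b = -4 + \frac{\left(-6745 - 15381\right) \left(11086 - 6821\right)}{6} = -4 + \frac{\left(-22126\right) 4265}{6} = -4 + \frac{1}{6} \left(-94367390\right) = -4 - \frac{47183695}{3} = - \frac{47183707}{3} \approx -1.5728 \cdot 10^{7}$)
$- \frac{8837}{b} + \frac{\left(21367 - 20984\right) \frac{1}{y - 21767}}{10131 + 858} = - \frac{8837}{- \frac{47183707}{3}} + \frac{\left(21367 - 20984\right) \frac{1}{-1788 - 21767}}{10131 + 858} = \left(-8837\right) \left(- \frac{3}{47183707}\right) + \frac{383 \frac{1}{-23555}}{10989} = \frac{26511}{47183707} + 383 \left(- \frac{1}{23555}\right) \frac{1}{10989} = \frac{26511}{47183707} - \frac{383}{258845895} = \frac{6844192162564}{12213308867832765}$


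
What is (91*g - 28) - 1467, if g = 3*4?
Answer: -403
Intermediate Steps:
g = 12
(91*g - 28) - 1467 = (91*12 - 28) - 1467 = (1092 - 28) - 1467 = 1064 - 1467 = -403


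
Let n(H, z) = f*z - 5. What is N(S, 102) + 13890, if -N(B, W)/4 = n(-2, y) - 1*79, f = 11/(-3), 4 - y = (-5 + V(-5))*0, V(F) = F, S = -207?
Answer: 42854/3 ≈ 14285.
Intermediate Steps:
y = 4 (y = 4 - (-5 - 5)*0 = 4 - (-10)*0 = 4 - 1*0 = 4 + 0 = 4)
f = -11/3 (f = 11*(-1/3) = -11/3 ≈ -3.6667)
n(H, z) = -5 - 11*z/3 (n(H, z) = -11*z/3 - 5 = -5 - 11*z/3)
N(B, W) = 1184/3 (N(B, W) = -4*((-5 - 11/3*4) - 1*79) = -4*((-5 - 44/3) - 79) = -4*(-59/3 - 79) = -4*(-296/3) = 1184/3)
N(S, 102) + 13890 = 1184/3 + 13890 = 42854/3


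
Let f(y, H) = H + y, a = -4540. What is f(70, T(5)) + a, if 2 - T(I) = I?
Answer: -4473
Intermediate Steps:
T(I) = 2 - I
f(70, T(5)) + a = ((2 - 1*5) + 70) - 4540 = ((2 - 5) + 70) - 4540 = (-3 + 70) - 4540 = 67 - 4540 = -4473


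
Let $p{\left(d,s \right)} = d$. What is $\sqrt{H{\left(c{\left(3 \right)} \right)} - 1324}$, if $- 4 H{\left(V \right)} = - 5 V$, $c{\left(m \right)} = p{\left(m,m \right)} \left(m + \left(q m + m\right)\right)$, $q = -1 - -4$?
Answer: $\frac{i \sqrt{5071}}{2} \approx 35.605 i$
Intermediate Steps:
$q = 3$ ($q = -1 + 4 = 3$)
$c{\left(m \right)} = 5 m^{2}$ ($c{\left(m \right)} = m \left(m + \left(3 m + m\right)\right) = m \left(m + 4 m\right) = m 5 m = 5 m^{2}$)
$H{\left(V \right)} = \frac{5 V}{4}$ ($H{\left(V \right)} = - \frac{\left(-5\right) V}{4} = \frac{5 V}{4}$)
$\sqrt{H{\left(c{\left(3 \right)} \right)} - 1324} = \sqrt{\frac{5 \cdot 5 \cdot 3^{2}}{4} - 1324} = \sqrt{\frac{5 \cdot 5 \cdot 9}{4} - 1324} = \sqrt{\frac{5}{4} \cdot 45 - 1324} = \sqrt{\frac{225}{4} - 1324} = \sqrt{- \frac{5071}{4}} = \frac{i \sqrt{5071}}{2}$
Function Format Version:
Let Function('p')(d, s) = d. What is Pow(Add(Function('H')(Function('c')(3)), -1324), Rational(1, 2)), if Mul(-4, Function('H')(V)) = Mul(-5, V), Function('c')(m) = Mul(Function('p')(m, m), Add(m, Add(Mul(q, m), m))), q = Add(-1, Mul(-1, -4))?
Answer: Mul(Rational(1, 2), I, Pow(5071, Rational(1, 2))) ≈ Mul(35.605, I)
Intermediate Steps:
q = 3 (q = Add(-1, 4) = 3)
Function('c')(m) = Mul(5, Pow(m, 2)) (Function('c')(m) = Mul(m, Add(m, Add(Mul(3, m), m))) = Mul(m, Add(m, Mul(4, m))) = Mul(m, Mul(5, m)) = Mul(5, Pow(m, 2)))
Function('H')(V) = Mul(Rational(5, 4), V) (Function('H')(V) = Mul(Rational(-1, 4), Mul(-5, V)) = Mul(Rational(5, 4), V))
Pow(Add(Function('H')(Function('c')(3)), -1324), Rational(1, 2)) = Pow(Add(Mul(Rational(5, 4), Mul(5, Pow(3, 2))), -1324), Rational(1, 2)) = Pow(Add(Mul(Rational(5, 4), Mul(5, 9)), -1324), Rational(1, 2)) = Pow(Add(Mul(Rational(5, 4), 45), -1324), Rational(1, 2)) = Pow(Add(Rational(225, 4), -1324), Rational(1, 2)) = Pow(Rational(-5071, 4), Rational(1, 2)) = Mul(Rational(1, 2), I, Pow(5071, Rational(1, 2)))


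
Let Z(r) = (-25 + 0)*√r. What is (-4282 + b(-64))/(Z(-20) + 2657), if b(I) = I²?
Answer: -164734/2357383 - 3100*I*√5/2357383 ≈ -0.06988 - 0.0029405*I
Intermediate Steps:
Z(r) = -25*√r
(-4282 + b(-64))/(Z(-20) + 2657) = (-4282 + (-64)²)/(-50*I*√5 + 2657) = (-4282 + 4096)/(-50*I*√5 + 2657) = -186/(-50*I*√5 + 2657) = -186/(2657 - 50*I*√5)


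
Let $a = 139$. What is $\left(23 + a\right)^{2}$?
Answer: $26244$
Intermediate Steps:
$\left(23 + a\right)^{2} = \left(23 + 139\right)^{2} = 162^{2} = 26244$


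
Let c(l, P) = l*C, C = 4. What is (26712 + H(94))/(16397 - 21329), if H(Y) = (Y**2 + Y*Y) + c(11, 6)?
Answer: -11107/1233 ≈ -9.0081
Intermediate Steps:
c(l, P) = 4*l (c(l, P) = l*4 = 4*l)
H(Y) = 44 + 2*Y**2 (H(Y) = (Y**2 + Y*Y) + 4*11 = (Y**2 + Y**2) + 44 = 2*Y**2 + 44 = 44 + 2*Y**2)
(26712 + H(94))/(16397 - 21329) = (26712 + (44 + 2*94**2))/(16397 - 21329) = (26712 + (44 + 2*8836))/(-4932) = (26712 + (44 + 17672))*(-1/4932) = (26712 + 17716)*(-1/4932) = 44428*(-1/4932) = -11107/1233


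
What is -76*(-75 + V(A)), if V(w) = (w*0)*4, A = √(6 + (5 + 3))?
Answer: 5700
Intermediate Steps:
A = √14 (A = √(6 + 8) = √14 ≈ 3.7417)
V(w) = 0 (V(w) = 0*4 = 0)
-76*(-75 + V(A)) = -76*(-75 + 0) = -76*(-75) = 5700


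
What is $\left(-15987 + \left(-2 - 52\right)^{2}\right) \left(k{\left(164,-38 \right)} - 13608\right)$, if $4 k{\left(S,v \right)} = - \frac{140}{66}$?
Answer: $\frac{3913296191}{22} \approx 1.7788 \cdot 10^{8}$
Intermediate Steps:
$k{\left(S,v \right)} = - \frac{35}{66}$ ($k{\left(S,v \right)} = \frac{\left(-140\right) \frac{1}{66}}{4} = \frac{1}{4} \left(- \frac{70}{33}\right) = - \frac{35}{66}$)
$\left(-15987 + \left(-2 - 52\right)^{2}\right) \left(k{\left(164,-38 \right)} - 13608\right) = \left(-15987 + \left(-2 - 52\right)^{2}\right) \left(- \frac{35}{66} - 13608\right) = \left(-15987 + \left(-54\right)^{2}\right) \left(- \frac{898163}{66}\right) = \left(-15987 + 2916\right) \left(- \frac{898163}{66}\right) = \left(-13071\right) \left(- \frac{898163}{66}\right) = \frac{3913296191}{22}$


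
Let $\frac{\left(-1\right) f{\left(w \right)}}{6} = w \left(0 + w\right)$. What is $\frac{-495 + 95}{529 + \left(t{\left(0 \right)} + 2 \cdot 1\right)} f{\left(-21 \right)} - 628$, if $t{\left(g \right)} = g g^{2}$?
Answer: $\frac{80548}{59} \approx 1365.2$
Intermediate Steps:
$t{\left(g \right)} = g^{3}$
$f{\left(w \right)} = - 6 w^{2}$ ($f{\left(w \right)} = - 6 w \left(0 + w\right) = - 6 w w = - 6 w^{2}$)
$\frac{-495 + 95}{529 + \left(t{\left(0 \right)} + 2 \cdot 1\right)} f{\left(-21 \right)} - 628 = \frac{-495 + 95}{529 + \left(0^{3} + 2 \cdot 1\right)} \left(- 6 \left(-21\right)^{2}\right) - 628 = - \frac{400}{529 + \left(0 + 2\right)} \left(\left(-6\right) 441\right) - 628 = - \frac{400}{529 + 2} \left(-2646\right) - 628 = - \frac{400}{531} \left(-2646\right) - 628 = \left(-400\right) \frac{1}{531} \left(-2646\right) - 628 = \left(- \frac{400}{531}\right) \left(-2646\right) - 628 = \frac{117600}{59} - 628 = \frac{80548}{59}$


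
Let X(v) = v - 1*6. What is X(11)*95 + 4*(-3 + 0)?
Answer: 463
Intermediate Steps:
X(v) = -6 + v (X(v) = v - 6 = -6 + v)
X(11)*95 + 4*(-3 + 0) = (-6 + 11)*95 + 4*(-3 + 0) = 5*95 + 4*(-3) = 475 - 12 = 463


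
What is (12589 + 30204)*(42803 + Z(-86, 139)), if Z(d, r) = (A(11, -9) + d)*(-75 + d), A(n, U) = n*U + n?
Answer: 3030471881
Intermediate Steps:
A(n, U) = n + U*n (A(n, U) = U*n + n = n + U*n)
Z(d, r) = (-88 + d)*(-75 + d) (Z(d, r) = (11*(1 - 9) + d)*(-75 + d) = (11*(-8) + d)*(-75 + d) = (-88 + d)*(-75 + d))
(12589 + 30204)*(42803 + Z(-86, 139)) = (12589 + 30204)*(42803 + (6600 + (-86)² - 163*(-86))) = 42793*(42803 + (6600 + 7396 + 14018)) = 42793*(42803 + 28014) = 42793*70817 = 3030471881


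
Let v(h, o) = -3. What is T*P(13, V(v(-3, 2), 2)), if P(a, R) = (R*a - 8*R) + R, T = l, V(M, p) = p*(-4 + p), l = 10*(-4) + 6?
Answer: 816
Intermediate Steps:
l = -34 (l = -40 + 6 = -34)
T = -34
P(a, R) = -7*R + R*a (P(a, R) = (-8*R + R*a) + R = -7*R + R*a)
T*P(13, V(v(-3, 2), 2)) = -34*2*(-4 + 2)*(-7 + 13) = -34*2*(-2)*6 = -(-136)*6 = -34*(-24) = 816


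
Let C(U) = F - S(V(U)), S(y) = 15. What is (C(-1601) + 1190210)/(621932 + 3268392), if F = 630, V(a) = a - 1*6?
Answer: 1190825/3890324 ≈ 0.30610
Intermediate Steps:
V(a) = -6 + a (V(a) = a - 6 = -6 + a)
C(U) = 615 (C(U) = 630 - 1*15 = 630 - 15 = 615)
(C(-1601) + 1190210)/(621932 + 3268392) = (615 + 1190210)/(621932 + 3268392) = 1190825/3890324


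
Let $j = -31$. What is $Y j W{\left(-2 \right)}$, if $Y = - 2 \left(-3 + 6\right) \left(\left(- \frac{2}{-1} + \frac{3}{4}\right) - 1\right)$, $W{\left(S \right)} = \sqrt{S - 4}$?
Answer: $\frac{651 i \sqrt{6}}{2} \approx 797.31 i$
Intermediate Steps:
$W{\left(S \right)} = \sqrt{-4 + S}$
$Y = - \frac{21}{2}$ ($Y = - 2 \cdot 3 \left(\left(\left(-2\right) \left(-1\right) + 3 \cdot \frac{1}{4}\right) - 1\right) = - 2 \cdot 3 \left(\left(2 + \frac{3}{4}\right) - 1\right) = - 2 \cdot 3 \left(\frac{11}{4} - 1\right) = - 2 \cdot 3 \cdot \frac{7}{4} = \left(-2\right) \frac{21}{4} = - \frac{21}{2} \approx -10.5$)
$Y j W{\left(-2 \right)} = \left(- \frac{21}{2}\right) \left(-31\right) \sqrt{-4 - 2} = \frac{651 \sqrt{-6}}{2} = \frac{651 i \sqrt{6}}{2}$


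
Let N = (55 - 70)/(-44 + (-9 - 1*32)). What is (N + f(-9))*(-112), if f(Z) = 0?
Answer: -336/17 ≈ -19.765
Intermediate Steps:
N = 3/17 (N = -15/(-44 + (-9 - 32)) = -15/(-44 - 41) = -15/(-85) = -15*(-1/85) = 3/17 ≈ 0.17647)
(N + f(-9))*(-112) = (3/17 + 0)*(-112) = (3/17)*(-112) = -336/17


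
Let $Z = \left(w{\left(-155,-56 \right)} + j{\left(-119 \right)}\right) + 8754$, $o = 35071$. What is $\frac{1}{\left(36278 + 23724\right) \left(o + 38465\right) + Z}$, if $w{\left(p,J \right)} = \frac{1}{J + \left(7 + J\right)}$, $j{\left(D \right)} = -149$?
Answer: $\frac{105}{463293146084} \approx 2.2664 \cdot 10^{-10}$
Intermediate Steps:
$w{\left(p,J \right)} = \frac{1}{7 + 2 J}$
$Z = \frac{903524}{105}$ ($Z = \left(\frac{1}{7 + 2 \left(-56\right)} - 149\right) + 8754 = \left(\frac{1}{7 - 112} - 149\right) + 8754 = \left(\frac{1}{-105} - 149\right) + 8754 = \left(- \frac{1}{105} - 149\right) + 8754 = - \frac{15646}{105} + 8754 = \frac{903524}{105} \approx 8605.0$)
$\frac{1}{\left(36278 + 23724\right) \left(o + 38465\right) + Z} = \frac{1}{\left(36278 + 23724\right) \left(35071 + 38465\right) + \frac{903524}{105}} = \frac{1}{60002 \cdot 73536 + \frac{903524}{105}} = \frac{1}{4412307072 + \frac{903524}{105}} = \frac{1}{\frac{463293146084}{105}} = \frac{105}{463293146084}$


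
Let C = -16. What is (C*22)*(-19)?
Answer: 6688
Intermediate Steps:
(C*22)*(-19) = -16*22*(-19) = -352*(-19) = 6688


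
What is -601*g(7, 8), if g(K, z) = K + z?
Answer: -9015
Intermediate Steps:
-601*g(7, 8) = -601*(7 + 8) = -601*15 = -9015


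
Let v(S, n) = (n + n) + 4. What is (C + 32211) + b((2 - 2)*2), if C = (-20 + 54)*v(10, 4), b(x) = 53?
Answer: 32672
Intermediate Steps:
v(S, n) = 4 + 2*n (v(S, n) = 2*n + 4 = 4 + 2*n)
C = 408 (C = (-20 + 54)*(4 + 2*4) = 34*(4 + 8) = 34*12 = 408)
(C + 32211) + b((2 - 2)*2) = (408 + 32211) + 53 = 32619 + 53 = 32672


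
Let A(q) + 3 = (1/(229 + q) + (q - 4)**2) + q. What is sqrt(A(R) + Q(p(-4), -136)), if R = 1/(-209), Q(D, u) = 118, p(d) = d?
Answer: sqrt(3277742530428985)/5001370 ≈ 11.447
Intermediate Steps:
R = -1/209 ≈ -0.0047847
A(q) = -3 + q + (-4 + q)**2 + 1/(229 + q) (A(q) = -3 + ((1/(229 + q) + (q - 4)**2) + q) = -3 + ((1/(229 + q) + (-4 + q)**2) + q) = -3 + (((-4 + q)**2 + 1/(229 + q)) + q) = -3 + (q + (-4 + q)**2 + 1/(229 + q)) = -3 + q + (-4 + q)**2 + 1/(229 + q))
sqrt(A(R) + Q(p(-4), -136)) = sqrt((2978 + (-1/209)**3 - 1590*(-1/209) + 222*(-1/209)**2)/(229 - 1/209) + 118) = sqrt((2978 - 1/9129329 + 1590/209 + 222*(1/43681))/(47860/209) + 118) = sqrt(209*(2978 - 1/9129329 + 1590/209 + 222/43681)/47860 + 118) = sqrt((209/47860)*(27256640949/9129329) + 118) = sqrt(27256640949/2090572660 + 118) = sqrt(273944214829/2090572660) = sqrt(3277742530428985)/5001370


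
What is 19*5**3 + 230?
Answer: 2605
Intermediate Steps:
19*5**3 + 230 = 19*125 + 230 = 2375 + 230 = 2605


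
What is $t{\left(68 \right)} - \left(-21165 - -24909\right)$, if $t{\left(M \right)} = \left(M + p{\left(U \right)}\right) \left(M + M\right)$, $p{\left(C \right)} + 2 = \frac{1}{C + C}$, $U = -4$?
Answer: $5215$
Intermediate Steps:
$p{\left(C \right)} = -2 + \frac{1}{2 C}$ ($p{\left(C \right)} = -2 + \frac{1}{C + C} = -2 + \frac{1}{2 C}$)
$t{\left(M \right)} = 2 M \left(- \frac{17}{8} + M\right)$ ($t{\left(M \right)} = \left(M - \left(2 - \frac{1}{2 \left(-4\right)}\right)\right) \left(M + M\right) = \left(M + \left(-2 + \frac{1}{2} \left(- \frac{1}{4}\right)\right)\right) 2 M = \left(M - \frac{17}{8}\right) 2 M = \left(- \frac{17}{8} + M\right) 2 M = 2 M \left(- \frac{17}{8} + M\right)$)
$t{\left(68 \right)} - \left(-21165 - -24909\right) = \frac{1}{4} \cdot 68 \left(-17 + 8 \cdot 68\right) - \left(-21165 - -24909\right) = \frac{1}{4} \cdot 68 \left(-17 + 544\right) - \left(-21165 + 24909\right) = \frac{1}{4} \cdot 68 \cdot 527 - 3744 = 8959 - 3744 = 5215$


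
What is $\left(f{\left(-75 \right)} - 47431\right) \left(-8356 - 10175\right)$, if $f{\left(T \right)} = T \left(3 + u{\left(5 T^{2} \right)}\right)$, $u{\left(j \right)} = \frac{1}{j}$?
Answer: $\frac{110389173177}{125} \approx 8.8311 \cdot 10^{8}$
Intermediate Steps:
$f{\left(T \right)} = T \left(3 + \frac{1}{5 T^{2}}\right)$
$\left(f{\left(-75 \right)} - 47431\right) \left(-8356 - 10175\right) = \left(\left(3 \left(-75\right) + \frac{1}{5 \left(-75\right)}\right) - 47431\right) \left(-8356 - 10175\right) = \left(\left(-225 + \frac{1}{5} \left(- \frac{1}{75}\right)\right) - 47431\right) \left(-18531\right) = \left(\left(-225 - \frac{1}{375}\right) - 47431\right) \left(-18531\right) = \left(- \frac{84376}{375} - 47431\right) \left(-18531\right) = \left(- \frac{17871001}{375}\right) \left(-18531\right) = \frac{110389173177}{125}$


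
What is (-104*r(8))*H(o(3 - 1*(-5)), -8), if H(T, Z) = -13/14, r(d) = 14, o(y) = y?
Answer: 1352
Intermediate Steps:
H(T, Z) = -13/14 (H(T, Z) = -13*1/14 = -13/14)
(-104*r(8))*H(o(3 - 1*(-5)), -8) = -104*14*(-13/14) = -1456*(-13/14) = 1352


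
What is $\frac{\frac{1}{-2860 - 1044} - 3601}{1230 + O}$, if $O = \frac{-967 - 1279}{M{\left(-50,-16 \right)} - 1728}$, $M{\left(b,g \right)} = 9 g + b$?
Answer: $- \frac{13510031105}{4619029312} \approx -2.9249$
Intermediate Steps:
$M{\left(b,g \right)} = b + 9 g$
$O = \frac{1123}{961}$ ($O = \frac{-967 - 1279}{\left(-50 + 9 \left(-16\right)\right) - 1728} = - \frac{2246}{\left(-50 - 144\right) - 1728} = - \frac{2246}{-194 - 1728} = - \frac{2246}{-1922} = \left(-2246\right) \left(- \frac{1}{1922}\right) = \frac{1123}{961} \approx 1.1686$)
$\frac{\frac{1}{-2860 - 1044} - 3601}{1230 + O} = \frac{\frac{1}{-2860 - 1044} - 3601}{1230 + \frac{1123}{961}} = \frac{\frac{1}{-3904} - 3601}{\frac{1183153}{961}} = \left(- \frac{1}{3904} - 3601\right) \frac{961}{1183153} = \left(- \frac{14058305}{3904}\right) \frac{961}{1183153} = - \frac{13510031105}{4619029312}$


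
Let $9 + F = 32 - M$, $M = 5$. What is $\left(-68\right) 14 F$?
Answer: $-17136$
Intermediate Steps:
$F = 18$ ($F = -9 + \left(32 - 5\right) = -9 + 27 = 18$)
$\left(-68\right) 14 F = \left(-68\right) 14 \cdot 18 = \left(-952\right) 18 = -17136$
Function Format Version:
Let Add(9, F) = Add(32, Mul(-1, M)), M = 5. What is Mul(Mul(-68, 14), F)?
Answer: -17136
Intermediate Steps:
F = 18 (F = Add(-9, Add(32, Mul(-1, 5))) = Add(-9, Add(32, -5)) = Add(-9, 27) = 18)
Mul(Mul(-68, 14), F) = Mul(Mul(-68, 14), 18) = Mul(-952, 18) = -17136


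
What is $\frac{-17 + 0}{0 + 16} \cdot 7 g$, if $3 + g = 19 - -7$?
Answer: $- \frac{2737}{16} \approx -171.06$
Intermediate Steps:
$g = 23$ ($g = -3 + \left(19 - -7\right) = -3 + \left(19 + 7\right) = -3 + 26 = 23$)
$\frac{-17 + 0}{0 + 16} \cdot 7 g = \frac{-17 + 0}{0 + 16} \cdot 7 \cdot 23 = - \frac{17}{16} \cdot 7 \cdot 23 = \left(-17\right) \frac{1}{16} \cdot 7 \cdot 23 = \left(- \frac{17}{16}\right) 7 \cdot 23 = \left(- \frac{119}{16}\right) 23 = - \frac{2737}{16}$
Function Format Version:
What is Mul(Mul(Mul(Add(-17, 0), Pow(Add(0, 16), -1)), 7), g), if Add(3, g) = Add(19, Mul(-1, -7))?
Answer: Rational(-2737, 16) ≈ -171.06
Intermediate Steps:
g = 23 (g = Add(-3, Add(19, Mul(-1, -7))) = Add(-3, Add(19, 7)) = Add(-3, 26) = 23)
Mul(Mul(Mul(Add(-17, 0), Pow(Add(0, 16), -1)), 7), g) = Mul(Mul(Mul(Add(-17, 0), Pow(Add(0, 16), -1)), 7), 23) = Mul(Mul(Mul(-17, Pow(16, -1)), 7), 23) = Mul(Mul(Mul(-17, Rational(1, 16)), 7), 23) = Mul(Mul(Rational(-17, 16), 7), 23) = Mul(Rational(-119, 16), 23) = Rational(-2737, 16)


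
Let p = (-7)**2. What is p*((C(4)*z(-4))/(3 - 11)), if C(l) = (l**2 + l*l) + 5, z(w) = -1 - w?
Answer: -5439/8 ≈ -679.88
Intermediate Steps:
p = 49
C(l) = 5 + 2*l**2 (C(l) = (l**2 + l**2) + 5 = 2*l**2 + 5 = 5 + 2*l**2)
p*((C(4)*z(-4))/(3 - 11)) = 49*(((5 + 2*4**2)*(-1 - 1*(-4)))/(3 - 11)) = 49*(((5 + 2*16)*(-1 + 4))/(-8)) = 49*(((5 + 32)*3)*(-1/8)) = 49*((37*3)*(-1/8)) = 49*(111*(-1/8)) = 49*(-111/8) = -5439/8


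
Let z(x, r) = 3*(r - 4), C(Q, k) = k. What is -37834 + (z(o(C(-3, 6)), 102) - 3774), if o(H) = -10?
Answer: -41314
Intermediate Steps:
z(x, r) = -12 + 3*r (z(x, r) = 3*(-4 + r) = -12 + 3*r)
-37834 + (z(o(C(-3, 6)), 102) - 3774) = -37834 + ((-12 + 3*102) - 3774) = -37834 + ((-12 + 306) - 3774) = -37834 + (294 - 3774) = -37834 - 3480 = -41314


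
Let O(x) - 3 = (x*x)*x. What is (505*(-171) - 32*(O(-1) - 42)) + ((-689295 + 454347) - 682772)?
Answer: -1002795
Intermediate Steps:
O(x) = 3 + x³ (O(x) = 3 + (x*x)*x = 3 + x²*x = 3 + x³)
(505*(-171) - 32*(O(-1) - 42)) + ((-689295 + 454347) - 682772) = (505*(-171) - 32*((3 + (-1)³) - 42)) + ((-689295 + 454347) - 682772) = (-86355 - 32*((3 - 1) - 42)) + (-234948 - 682772) = (-86355 - 32*(2 - 42)) - 917720 = (-86355 - 32*(-40)) - 917720 = (-86355 + 1280) - 917720 = -85075 - 917720 = -1002795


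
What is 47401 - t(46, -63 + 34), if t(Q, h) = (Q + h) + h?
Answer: 47413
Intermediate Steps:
t(Q, h) = Q + 2*h
47401 - t(46, -63 + 34) = 47401 - (46 + 2*(-63 + 34)) = 47401 - (46 + 2*(-29)) = 47401 - (46 - 58) = 47401 - 1*(-12) = 47401 + 12 = 47413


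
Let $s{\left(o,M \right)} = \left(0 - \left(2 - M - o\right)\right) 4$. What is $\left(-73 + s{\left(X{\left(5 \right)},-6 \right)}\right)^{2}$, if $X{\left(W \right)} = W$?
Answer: $7225$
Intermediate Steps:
$s{\left(o,M \right)} = -8 + 4 M + 4 o$ ($s{\left(o,M \right)} = \left(0 - \left(2 - M - o\right)\right) 4 = \left(0 + \left(-2 + M + o\right)\right) 4 = \left(-2 + M + o\right) 4 = -8 + 4 M + 4 o$)
$\left(-73 + s{\left(X{\left(5 \right)},-6 \right)}\right)^{2} = \left(-73 + \left(-8 + 4 \left(-6\right) + 4 \cdot 5\right)\right)^{2} = \left(-73 - 12\right)^{2} = \left(-85\right)^{2} = 7225$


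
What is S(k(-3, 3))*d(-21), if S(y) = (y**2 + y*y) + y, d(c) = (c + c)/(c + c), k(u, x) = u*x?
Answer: 153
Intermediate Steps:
d(c) = 1 (d(c) = (2*c)/((2*c)) = (2*c)*(1/(2*c)) = 1)
S(y) = y + 2*y**2 (S(y) = (y**2 + y**2) + y = 2*y**2 + y = y + 2*y**2)
S(k(-3, 3))*d(-21) = ((-3*3)*(1 + 2*(-3*3)))*1 = -9*(1 + 2*(-9))*1 = -9*(1 - 18)*1 = -9*(-17)*1 = 153*1 = 153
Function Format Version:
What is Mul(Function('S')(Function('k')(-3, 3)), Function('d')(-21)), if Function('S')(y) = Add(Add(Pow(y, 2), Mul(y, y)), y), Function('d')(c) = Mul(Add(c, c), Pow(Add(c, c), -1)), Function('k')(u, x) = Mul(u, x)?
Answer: 153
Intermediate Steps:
Function('d')(c) = 1 (Function('d')(c) = Mul(Mul(2, c), Pow(Mul(2, c), -1)) = Mul(Mul(2, c), Mul(Rational(1, 2), Pow(c, -1))) = 1)
Function('S')(y) = Add(y, Mul(2, Pow(y, 2))) (Function('S')(y) = Add(Add(Pow(y, 2), Pow(y, 2)), y) = Add(Mul(2, Pow(y, 2)), y) = Add(y, Mul(2, Pow(y, 2))))
Mul(Function('S')(Function('k')(-3, 3)), Function('d')(-21)) = Mul(Mul(Mul(-3, 3), Add(1, Mul(2, Mul(-3, 3)))), 1) = Mul(Mul(-9, Add(1, Mul(2, -9))), 1) = Mul(Mul(-9, Add(1, -18)), 1) = Mul(Mul(-9, -17), 1) = Mul(153, 1) = 153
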